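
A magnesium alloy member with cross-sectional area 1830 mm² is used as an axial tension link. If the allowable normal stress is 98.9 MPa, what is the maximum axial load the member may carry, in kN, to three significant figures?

P_max = σ_allow · A = 98.9 · 1830 = 181000 N = 181 kN.

181 kN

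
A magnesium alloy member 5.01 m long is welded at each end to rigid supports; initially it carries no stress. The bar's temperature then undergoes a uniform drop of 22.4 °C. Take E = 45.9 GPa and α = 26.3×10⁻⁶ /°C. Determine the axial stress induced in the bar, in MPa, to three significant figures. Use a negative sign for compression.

Free thermal expansion αLΔT = 26.3e-6 · 5010 · -22.4 = -2.951 mm.
The walls impose strain ε = −(-2.951)/5010 = 5.8912e-04; σ = Eε = 45900 · 5.8912e-04 = 27.04 MPa.

27.0 MPa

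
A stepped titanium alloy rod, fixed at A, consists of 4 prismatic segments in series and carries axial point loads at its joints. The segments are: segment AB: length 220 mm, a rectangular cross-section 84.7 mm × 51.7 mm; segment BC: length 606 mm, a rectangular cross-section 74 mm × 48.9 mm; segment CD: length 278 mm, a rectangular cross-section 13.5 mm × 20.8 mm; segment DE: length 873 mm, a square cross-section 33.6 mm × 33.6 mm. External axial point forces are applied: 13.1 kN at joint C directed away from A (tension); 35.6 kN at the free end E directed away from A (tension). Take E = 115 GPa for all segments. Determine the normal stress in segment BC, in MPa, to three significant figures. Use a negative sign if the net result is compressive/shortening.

Internal axial forces (sectioning from the free end, tension +): N_DE = 35.6 kN, N_CD = 35.6 kN, N_BC = 48.7 kN, N_AB = 48.7 kN.
A_BC = 3619 mm².
σ_BC = N_BC/A_BC = 48700/3619 = 13.46 MPa.

13.5 MPa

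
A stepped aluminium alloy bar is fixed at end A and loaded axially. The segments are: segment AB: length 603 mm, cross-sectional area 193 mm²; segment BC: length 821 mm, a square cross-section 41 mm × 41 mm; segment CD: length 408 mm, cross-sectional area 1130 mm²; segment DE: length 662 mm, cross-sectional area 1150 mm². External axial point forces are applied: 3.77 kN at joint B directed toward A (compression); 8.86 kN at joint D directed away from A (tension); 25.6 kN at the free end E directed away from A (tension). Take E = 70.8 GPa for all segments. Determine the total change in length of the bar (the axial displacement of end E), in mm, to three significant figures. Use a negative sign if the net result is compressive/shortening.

1.98 mm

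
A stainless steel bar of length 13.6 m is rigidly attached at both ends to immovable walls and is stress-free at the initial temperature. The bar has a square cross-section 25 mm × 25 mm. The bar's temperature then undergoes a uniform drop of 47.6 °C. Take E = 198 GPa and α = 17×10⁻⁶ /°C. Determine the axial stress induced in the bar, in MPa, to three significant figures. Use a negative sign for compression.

160 MPa

Free thermal expansion αLΔT = 17e-6 · 13600 · -47.6 = -11.01 mm.
The walls impose strain ε = −(-11.01)/13600 = 8.0920e-04; σ = Eε = 198000 · 8.0920e-04 = 160.2 MPa.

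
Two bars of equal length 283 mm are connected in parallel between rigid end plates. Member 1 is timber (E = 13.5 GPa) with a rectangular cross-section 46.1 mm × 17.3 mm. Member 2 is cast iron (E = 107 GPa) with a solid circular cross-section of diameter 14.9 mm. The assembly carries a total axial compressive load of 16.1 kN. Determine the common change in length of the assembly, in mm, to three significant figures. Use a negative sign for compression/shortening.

-0.155 mm

A_1 = 797.5 mm².
A_2 = 174.4 mm².
Equal strain + equilibrium ⇒ each member carries load in proportion to AE: A₁E₁ = 10770000 N, A₂E₂ = 18660000 N, ΣAE = 29420000 N.
δ = PL/ΣAE = -16100·283/29420000 = -0.1549 mm.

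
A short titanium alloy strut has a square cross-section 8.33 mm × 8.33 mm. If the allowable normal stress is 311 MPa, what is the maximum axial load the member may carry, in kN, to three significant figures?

21.6 kN

A = 69.39 mm².
P_max = σ_allow · A = 311 · 69.39 = 21580 N = 21.58 kN.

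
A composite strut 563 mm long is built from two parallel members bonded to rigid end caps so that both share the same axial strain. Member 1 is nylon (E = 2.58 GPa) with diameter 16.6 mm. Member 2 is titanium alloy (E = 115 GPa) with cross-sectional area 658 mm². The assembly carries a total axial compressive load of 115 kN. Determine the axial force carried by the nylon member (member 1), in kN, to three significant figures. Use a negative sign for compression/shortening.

-0.842 kN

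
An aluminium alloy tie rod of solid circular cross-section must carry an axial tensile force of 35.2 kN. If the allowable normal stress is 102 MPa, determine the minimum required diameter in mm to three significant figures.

Required area A ≥ P/σ_allow = 35200/102 = 345.1 mm².
For a solid circular section, d ≥ √(4A/π) = 20.96 mm.

21.0 mm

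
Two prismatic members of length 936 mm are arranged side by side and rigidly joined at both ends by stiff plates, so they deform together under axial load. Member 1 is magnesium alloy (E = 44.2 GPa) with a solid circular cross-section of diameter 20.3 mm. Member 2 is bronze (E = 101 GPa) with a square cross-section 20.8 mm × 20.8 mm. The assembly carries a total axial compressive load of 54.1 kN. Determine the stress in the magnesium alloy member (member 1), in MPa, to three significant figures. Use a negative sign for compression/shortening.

-41.2 MPa

A_1 = 323.7 mm².
A_2 = 432.6 mm².
Equal strain + equilibrium ⇒ each member carries load in proportion to AE: A₁E₁ = 14310000 N, A₂E₂ = 43700000 N, ΣAE = 58000000 N.
σ₁ = P·E₁/ΣAE = -54100·44200/58000000 = -41.23 MPa.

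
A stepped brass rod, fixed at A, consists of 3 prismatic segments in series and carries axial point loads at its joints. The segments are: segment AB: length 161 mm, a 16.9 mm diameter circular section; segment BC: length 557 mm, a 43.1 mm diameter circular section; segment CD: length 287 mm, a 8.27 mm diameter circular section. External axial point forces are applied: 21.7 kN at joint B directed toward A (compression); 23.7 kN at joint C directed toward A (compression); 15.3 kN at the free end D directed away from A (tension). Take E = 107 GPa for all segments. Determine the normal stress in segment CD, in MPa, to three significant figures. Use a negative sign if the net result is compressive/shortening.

Internal axial forces (sectioning from the free end, tension +): N_CD = 15.3 kN, N_BC = -8.4 kN, N_AB = -30.1 kN.
A_CD = 53.72 mm².
σ_CD = N_CD/A_CD = 15300/53.72 = 284.8 MPa.

285 MPa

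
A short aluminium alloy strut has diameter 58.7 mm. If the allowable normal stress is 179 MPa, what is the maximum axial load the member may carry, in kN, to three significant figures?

A = 2706 mm².
P_max = σ_allow · A = 179 · 2706 = 484400 N = 484.4 kN.

484 kN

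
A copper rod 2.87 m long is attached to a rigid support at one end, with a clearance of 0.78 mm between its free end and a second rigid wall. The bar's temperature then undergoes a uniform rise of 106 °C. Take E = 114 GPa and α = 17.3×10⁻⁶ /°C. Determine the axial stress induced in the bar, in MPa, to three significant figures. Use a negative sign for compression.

Free thermal expansion αLΔT = 17.3e-6 · 2870 · 106 = 5.263 mm.
The walls engage after the gap closes; constrained expansion = 5.263 − 0.78 = 4.483 mm.
The walls impose strain ε = −(4.483)/2870 = -1.5620e-03; σ = Eε = 114000 · -1.5620e-03 = -178.1 MPa.

-178 MPa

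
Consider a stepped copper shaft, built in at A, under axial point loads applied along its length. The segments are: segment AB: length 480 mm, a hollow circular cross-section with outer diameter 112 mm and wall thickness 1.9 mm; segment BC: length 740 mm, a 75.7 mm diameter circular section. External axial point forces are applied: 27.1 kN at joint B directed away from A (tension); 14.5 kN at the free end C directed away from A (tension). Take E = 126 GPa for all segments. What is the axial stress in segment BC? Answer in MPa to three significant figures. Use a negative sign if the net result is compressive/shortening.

Internal axial forces (sectioning from the free end, tension +): N_BC = 14.5 kN, N_AB = 41.6 kN.
A_BC = 4501 mm².
σ_BC = N_BC/A_BC = 14500/4501 = 3.222 MPa.

3.22 MPa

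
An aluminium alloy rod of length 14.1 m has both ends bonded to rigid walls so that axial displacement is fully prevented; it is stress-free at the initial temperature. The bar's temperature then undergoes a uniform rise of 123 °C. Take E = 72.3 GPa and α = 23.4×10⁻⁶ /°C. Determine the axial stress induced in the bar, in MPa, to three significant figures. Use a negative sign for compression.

-208 MPa

Free thermal expansion αLΔT = 23.4e-6 · 14100 · 123 = 40.58 mm.
The walls impose strain ε = −(40.58)/14100 = -2.8782e-03; σ = Eε = 72300 · -2.8782e-03 = -208.1 MPa.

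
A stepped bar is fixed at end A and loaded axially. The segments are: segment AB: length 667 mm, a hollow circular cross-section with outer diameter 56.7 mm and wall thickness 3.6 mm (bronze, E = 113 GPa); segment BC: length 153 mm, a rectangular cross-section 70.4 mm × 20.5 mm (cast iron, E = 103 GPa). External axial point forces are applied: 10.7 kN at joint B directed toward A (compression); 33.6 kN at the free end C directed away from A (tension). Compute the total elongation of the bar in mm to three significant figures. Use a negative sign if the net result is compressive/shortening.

Internal axial forces (sectioning from the free end, tension +): N_BC = 33.6 kN, N_AB = 22.9 kN.
A_AB = 600.5 mm².
A_BC = 1443 mm².
δ_AB = 22900·667/(600.5·113000) = 0.2251 mm
δ_BC = 33600·153/(1443·103000) = 0.03458 mm
δ = Σδ_i = 0.2597 mm.

0.260 mm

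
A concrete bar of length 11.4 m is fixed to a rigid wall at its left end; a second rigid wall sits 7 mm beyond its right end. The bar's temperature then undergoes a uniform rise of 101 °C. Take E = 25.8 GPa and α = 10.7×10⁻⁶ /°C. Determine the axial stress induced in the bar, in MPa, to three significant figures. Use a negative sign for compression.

Free thermal expansion αLΔT = 10.7e-6 · 11400 · 101 = 12.32 mm.
The walls engage after the gap closes; constrained expansion = 12.32 − 7 = 5.32 mm.
The walls impose strain ε = −(5.32)/11400 = -4.6666e-04; σ = Eε = 25800 · -4.6666e-04 = -12.04 MPa.

-12.0 MPa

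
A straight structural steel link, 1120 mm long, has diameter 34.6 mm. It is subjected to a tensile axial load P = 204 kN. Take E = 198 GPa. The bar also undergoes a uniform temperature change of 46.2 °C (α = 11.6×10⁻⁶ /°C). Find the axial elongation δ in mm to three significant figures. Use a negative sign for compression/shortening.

1.83 mm

A = 940.2 mm².
δ_mech = NL/(AE) = 204000·1120/(940.2·198000) = 1.227 mm.
δ_thermal = αLΔT = 11.6e-6·1120·46.2 = 0.6002 mm.
δ = δ_mech + δ_thermal = 1.828 mm.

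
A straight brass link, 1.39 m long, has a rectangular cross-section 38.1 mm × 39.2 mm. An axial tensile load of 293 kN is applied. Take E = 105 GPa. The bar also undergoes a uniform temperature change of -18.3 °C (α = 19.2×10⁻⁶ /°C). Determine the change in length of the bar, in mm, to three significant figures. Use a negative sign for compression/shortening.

2.11 mm

A = 1494 mm².
δ_mech = NL/(AE) = 293000·1390/(1494·105000) = 2.597 mm.
δ_thermal = αLΔT = 19.2e-6·1390·-18.3 = -0.4884 mm.
δ = δ_mech + δ_thermal = 2.109 mm.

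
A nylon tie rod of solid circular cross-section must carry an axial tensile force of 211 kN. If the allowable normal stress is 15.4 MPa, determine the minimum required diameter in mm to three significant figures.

Required area A ≥ P/σ_allow = 211000/15.4 = 13700 mm².
For a solid circular section, d ≥ √(4A/π) = 132.1 mm.

132 mm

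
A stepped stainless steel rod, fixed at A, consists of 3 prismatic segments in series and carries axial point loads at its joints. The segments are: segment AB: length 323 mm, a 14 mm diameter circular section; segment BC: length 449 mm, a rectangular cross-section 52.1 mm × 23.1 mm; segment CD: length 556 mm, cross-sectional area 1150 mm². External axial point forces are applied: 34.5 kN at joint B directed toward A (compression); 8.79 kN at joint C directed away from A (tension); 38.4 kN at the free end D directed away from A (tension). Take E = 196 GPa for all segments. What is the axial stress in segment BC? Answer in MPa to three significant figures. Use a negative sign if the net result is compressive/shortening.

39.2 MPa

Internal axial forces (sectioning from the free end, tension +): N_CD = 38.4 kN, N_BC = 47.19 kN, N_AB = 12.69 kN.
A_BC = 1204 mm².
σ_BC = N_BC/A_BC = 47190/1204 = 39.21 MPa.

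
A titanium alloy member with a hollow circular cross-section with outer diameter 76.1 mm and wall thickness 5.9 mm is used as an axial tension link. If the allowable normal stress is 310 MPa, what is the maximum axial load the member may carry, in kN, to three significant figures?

A = 1301 mm².
P_max = σ_allow · A = 310 · 1301 = 403400 N = 403.4 kN.

403 kN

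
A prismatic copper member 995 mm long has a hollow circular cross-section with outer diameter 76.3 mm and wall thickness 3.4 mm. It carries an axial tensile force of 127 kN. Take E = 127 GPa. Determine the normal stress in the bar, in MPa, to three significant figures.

163 MPa

A = 778.7 mm².
σ = N/A = 127000/778.7 = 163.1 MPa.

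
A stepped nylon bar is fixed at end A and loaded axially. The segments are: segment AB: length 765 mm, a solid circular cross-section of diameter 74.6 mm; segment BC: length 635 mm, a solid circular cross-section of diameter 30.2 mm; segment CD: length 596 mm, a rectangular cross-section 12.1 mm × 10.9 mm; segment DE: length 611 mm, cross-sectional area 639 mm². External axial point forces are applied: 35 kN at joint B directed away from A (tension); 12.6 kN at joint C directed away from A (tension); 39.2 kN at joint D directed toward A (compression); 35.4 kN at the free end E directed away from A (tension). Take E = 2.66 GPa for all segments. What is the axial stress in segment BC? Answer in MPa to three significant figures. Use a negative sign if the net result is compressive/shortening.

Internal axial forces (sectioning from the free end, tension +): N_DE = 35.4 kN, N_CD = -3.8 kN, N_BC = 8.8 kN, N_AB = 43.8 kN.
A_BC = 716.3 mm².
σ_BC = N_BC/A_BC = 8800/716.3 = 12.29 MPa.

12.3 MPa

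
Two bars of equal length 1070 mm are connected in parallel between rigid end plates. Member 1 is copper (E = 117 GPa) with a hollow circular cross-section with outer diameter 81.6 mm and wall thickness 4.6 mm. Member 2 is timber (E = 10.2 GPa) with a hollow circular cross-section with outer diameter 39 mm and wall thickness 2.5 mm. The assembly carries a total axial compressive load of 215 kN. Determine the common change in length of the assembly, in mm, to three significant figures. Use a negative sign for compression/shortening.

A_1 = 1113 mm².
A_2 = 286.7 mm².
Equal strain + equilibrium ⇒ each member carries load in proportion to AE: A₁E₁ = 130200000 N, A₂E₂ = 2924000 N, ΣAE = 133100000 N.
δ = PL/ΣAE = -215000·1070/133100000 = -1.728 mm.

-1.73 mm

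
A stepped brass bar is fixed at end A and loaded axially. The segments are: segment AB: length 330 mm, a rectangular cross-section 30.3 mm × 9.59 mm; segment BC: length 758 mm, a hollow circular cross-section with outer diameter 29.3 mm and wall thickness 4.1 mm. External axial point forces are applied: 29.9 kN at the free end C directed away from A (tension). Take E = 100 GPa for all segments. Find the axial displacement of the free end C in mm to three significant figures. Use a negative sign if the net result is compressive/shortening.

Internal axial forces (sectioning from the free end, tension +): N_BC = 29.9 kN, N_AB = 29.9 kN.
A_AB = 290.6 mm².
A_BC = 324.6 mm².
δ_AB = 29900·330/(290.6·100000) = 0.3396 mm
δ_BC = 29900·758/(324.6·100000) = 0.6982 mm
δ = Σδ_i = 1.038 mm.

1.04 mm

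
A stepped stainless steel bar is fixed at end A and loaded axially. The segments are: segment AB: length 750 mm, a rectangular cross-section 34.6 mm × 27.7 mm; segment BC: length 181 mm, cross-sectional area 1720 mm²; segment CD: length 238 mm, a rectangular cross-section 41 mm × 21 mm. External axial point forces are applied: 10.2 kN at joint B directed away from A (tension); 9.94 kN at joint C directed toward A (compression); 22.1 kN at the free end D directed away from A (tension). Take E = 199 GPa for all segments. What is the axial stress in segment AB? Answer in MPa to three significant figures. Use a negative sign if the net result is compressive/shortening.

Internal axial forces (sectioning from the free end, tension +): N_CD = 22.1 kN, N_BC = 12.16 kN, N_AB = 22.36 kN.
A_AB = 958.4 mm².
σ_AB = N_AB/A_AB = 22360/958.4 = 23.33 MPa.

23.3 MPa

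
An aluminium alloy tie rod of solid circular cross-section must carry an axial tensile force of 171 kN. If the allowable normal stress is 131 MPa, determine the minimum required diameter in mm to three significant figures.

40.8 mm

Required area A ≥ P/σ_allow = 171000/131 = 1305 mm².
For a solid circular section, d ≥ √(4A/π) = 40.77 mm.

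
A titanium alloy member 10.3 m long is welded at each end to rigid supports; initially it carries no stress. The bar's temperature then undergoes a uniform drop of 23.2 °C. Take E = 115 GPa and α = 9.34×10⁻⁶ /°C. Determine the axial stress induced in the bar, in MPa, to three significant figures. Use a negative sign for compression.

24.9 MPa

Free thermal expansion αLΔT = 9.34e-6 · 10300 · -23.2 = -2.232 mm.
The walls impose strain ε = −(-2.232)/10300 = 2.1669e-04; σ = Eε = 115000 · 2.1669e-04 = 24.92 MPa.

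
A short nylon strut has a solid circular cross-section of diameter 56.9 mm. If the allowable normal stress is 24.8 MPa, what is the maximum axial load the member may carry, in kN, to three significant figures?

A = 2543 mm².
P_max = σ_allow · A = 24.8 · 2543 = 63060 N = 63.06 kN.

63.1 kN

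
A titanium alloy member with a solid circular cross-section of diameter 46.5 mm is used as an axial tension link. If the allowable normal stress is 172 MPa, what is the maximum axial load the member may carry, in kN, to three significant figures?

A = 1698 mm².
P_max = σ_allow · A = 172 · 1698 = 292100 N = 292.1 kN.

292 kN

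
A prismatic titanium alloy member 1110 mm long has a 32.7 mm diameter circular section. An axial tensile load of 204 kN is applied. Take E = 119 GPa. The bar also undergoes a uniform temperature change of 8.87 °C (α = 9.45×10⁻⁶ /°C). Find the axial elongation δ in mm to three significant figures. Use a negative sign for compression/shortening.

2.36 mm

A = 839.8 mm².
δ_mech = NL/(AE) = 204000·1110/(839.8·119000) = 2.266 mm.
δ_thermal = αLΔT = 9.45e-6·1110·8.87 = 0.09304 mm.
δ = δ_mech + δ_thermal = 2.359 mm.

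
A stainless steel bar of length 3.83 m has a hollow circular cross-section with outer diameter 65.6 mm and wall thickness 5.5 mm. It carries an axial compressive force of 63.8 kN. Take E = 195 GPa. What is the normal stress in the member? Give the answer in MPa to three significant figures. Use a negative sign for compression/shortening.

-61.4 MPa

A = 1038 mm².
σ = N/A = -63800/1038 = -61.44 MPa.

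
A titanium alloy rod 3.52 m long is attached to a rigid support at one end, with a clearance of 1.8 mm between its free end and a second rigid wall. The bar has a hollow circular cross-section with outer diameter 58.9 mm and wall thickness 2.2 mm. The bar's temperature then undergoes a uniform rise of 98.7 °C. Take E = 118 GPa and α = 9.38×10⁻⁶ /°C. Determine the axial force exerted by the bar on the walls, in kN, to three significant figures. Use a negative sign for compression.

Free thermal expansion αLΔT = 9.38e-6 · 3520 · 98.7 = 3.259 mm.
The walls engage after the gap closes; constrained expansion = 3.259 − 1.8 = 1.459 mm.
The walls impose strain ε = −(1.459)/3520 = -4.1444e-04; σ = Eε = 118000 · -4.1444e-04 = -48.9 MPa.
Wall reaction R = σ·A = -48.9·391.9 = -19160 N = -19.16 kN.

-19.2 kN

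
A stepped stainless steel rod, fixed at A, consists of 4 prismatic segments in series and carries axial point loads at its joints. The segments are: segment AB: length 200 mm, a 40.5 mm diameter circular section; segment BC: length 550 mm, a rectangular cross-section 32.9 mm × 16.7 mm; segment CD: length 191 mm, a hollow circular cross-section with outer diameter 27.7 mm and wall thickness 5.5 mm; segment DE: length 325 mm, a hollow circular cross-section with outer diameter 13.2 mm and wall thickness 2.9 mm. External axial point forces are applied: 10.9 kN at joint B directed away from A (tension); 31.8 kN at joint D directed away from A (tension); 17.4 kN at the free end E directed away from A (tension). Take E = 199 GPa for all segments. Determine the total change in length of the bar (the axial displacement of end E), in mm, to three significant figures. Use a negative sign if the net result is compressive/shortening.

0.720 mm

Internal axial forces (sectioning from the free end, tension +): N_DE = 17.4 kN, N_CD = 49.2 kN, N_BC = 49.2 kN, N_AB = 60.1 kN.
A_AB = 1288 mm².
A_BC = 549.4 mm².
A_CD = 383.6 mm².
A_DE = 93.84 mm².
δ_AB = 60100·200/(1288·199000) = 0.04689 mm
δ_BC = 49200·550/(549.4·199000) = 0.2475 mm
δ_CD = 49200·191/(383.6·199000) = 0.1231 mm
δ_DE = 17400·325/(93.84·199000) = 0.3028 mm
δ = Σδ_i = 0.7203 mm.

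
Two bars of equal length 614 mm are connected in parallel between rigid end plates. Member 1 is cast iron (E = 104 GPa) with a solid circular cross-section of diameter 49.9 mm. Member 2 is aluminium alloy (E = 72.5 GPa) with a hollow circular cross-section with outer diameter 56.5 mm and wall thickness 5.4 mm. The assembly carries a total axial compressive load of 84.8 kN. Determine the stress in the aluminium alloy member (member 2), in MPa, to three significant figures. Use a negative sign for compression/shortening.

-23.1 MPa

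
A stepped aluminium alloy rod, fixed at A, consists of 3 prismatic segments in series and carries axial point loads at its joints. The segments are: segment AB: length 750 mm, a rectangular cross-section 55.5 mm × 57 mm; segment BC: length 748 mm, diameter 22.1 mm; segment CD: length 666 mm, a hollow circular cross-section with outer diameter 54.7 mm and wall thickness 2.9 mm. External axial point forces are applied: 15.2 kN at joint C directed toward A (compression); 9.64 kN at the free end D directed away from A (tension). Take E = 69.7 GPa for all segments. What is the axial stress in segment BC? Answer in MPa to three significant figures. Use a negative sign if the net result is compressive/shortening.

-14.5 MPa

Internal axial forces (sectioning from the free end, tension +): N_CD = 9.64 kN, N_BC = -5.56 kN, N_AB = -5.56 kN.
A_BC = 383.6 mm².
σ_BC = N_BC/A_BC = -5560/383.6 = -14.49 MPa.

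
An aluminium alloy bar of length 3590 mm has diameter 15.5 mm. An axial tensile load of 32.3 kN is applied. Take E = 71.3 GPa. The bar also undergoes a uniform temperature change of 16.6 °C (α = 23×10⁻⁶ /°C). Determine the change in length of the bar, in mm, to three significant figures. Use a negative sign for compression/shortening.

9.99 mm

A = 188.7 mm².
δ_mech = NL/(AE) = 32300·3590/(188.7·71300) = 8.619 mm.
δ_thermal = αLΔT = 23e-6·3590·16.6 = 1.371 mm.
δ = δ_mech + δ_thermal = 9.99 mm.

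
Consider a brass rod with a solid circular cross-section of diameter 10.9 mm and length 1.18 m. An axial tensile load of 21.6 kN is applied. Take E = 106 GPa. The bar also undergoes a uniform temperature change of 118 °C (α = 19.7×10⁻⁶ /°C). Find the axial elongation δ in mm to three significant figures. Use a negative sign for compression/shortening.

5.32 mm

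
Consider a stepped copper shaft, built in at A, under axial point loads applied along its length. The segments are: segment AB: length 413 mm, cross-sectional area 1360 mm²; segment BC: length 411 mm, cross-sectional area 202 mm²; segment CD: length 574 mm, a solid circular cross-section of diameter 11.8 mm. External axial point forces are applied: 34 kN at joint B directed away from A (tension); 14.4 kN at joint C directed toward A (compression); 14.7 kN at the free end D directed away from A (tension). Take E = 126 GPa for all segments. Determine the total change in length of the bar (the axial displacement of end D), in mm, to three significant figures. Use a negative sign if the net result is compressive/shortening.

0.700 mm

Internal axial forces (sectioning from the free end, tension +): N_CD = 14.7 kN, N_BC = 0.3 kN, N_AB = 34.3 kN.
A_CD = 109.4 mm².
δ_AB = 34300·413/(1360·126000) = 0.08267 mm
δ_BC = 300·411/(202·126000) = 0.004844 mm
δ_CD = 14700·574/(109.4·126000) = 0.6124 mm
δ = Σδ_i = 0.6999 mm.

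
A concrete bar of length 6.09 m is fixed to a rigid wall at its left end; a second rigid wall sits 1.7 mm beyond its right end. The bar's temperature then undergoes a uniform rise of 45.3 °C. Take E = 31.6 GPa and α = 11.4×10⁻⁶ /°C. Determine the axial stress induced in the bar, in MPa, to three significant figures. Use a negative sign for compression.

-7.50 MPa

Free thermal expansion αLΔT = 11.4e-6 · 6090 · 45.3 = 3.145 mm.
The walls engage after the gap closes; constrained expansion = 3.145 − 1.7 = 1.445 mm.
The walls impose strain ε = −(1.445)/6090 = -2.3727e-04; σ = Eε = 31600 · -2.3727e-04 = -7.498 MPa.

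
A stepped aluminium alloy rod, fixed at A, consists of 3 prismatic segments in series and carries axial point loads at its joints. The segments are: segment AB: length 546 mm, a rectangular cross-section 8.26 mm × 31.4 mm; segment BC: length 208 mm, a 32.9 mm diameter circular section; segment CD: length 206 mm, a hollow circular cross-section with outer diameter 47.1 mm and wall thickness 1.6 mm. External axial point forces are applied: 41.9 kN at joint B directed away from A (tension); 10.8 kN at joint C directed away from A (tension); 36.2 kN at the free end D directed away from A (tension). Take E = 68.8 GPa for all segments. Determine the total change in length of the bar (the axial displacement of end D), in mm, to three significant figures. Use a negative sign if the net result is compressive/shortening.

Internal axial forces (sectioning from the free end, tension +): N_CD = 36.2 kN, N_BC = 47 kN, N_AB = 88.9 kN.
A_AB = 259.4 mm².
A_BC = 850.1 mm².
A_CD = 228.7 mm².
δ_AB = 88900·546/(259.4·68800) = 2.72 mm
δ_BC = 47000·208/(850.1·68800) = 0.1671 mm
δ_CD = 36200·206/(228.7·68800) = 0.4739 mm
δ = Σδ_i = 3.361 mm.

3.36 mm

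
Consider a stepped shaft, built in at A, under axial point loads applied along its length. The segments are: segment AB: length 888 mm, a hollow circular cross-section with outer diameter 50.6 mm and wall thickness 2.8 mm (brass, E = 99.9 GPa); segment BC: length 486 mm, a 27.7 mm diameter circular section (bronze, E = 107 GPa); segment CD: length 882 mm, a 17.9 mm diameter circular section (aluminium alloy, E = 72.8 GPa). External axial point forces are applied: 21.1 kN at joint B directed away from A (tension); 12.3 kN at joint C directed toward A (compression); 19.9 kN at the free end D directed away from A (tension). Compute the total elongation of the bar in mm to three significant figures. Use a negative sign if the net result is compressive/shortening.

Internal axial forces (sectioning from the free end, tension +): N_CD = 19.9 kN, N_BC = 7.6 kN, N_AB = 28.7 kN.
A_AB = 420.5 mm².
A_BC = 602.6 mm².
A_CD = 251.6 mm².
δ_AB = 28700·888/(420.5·99900) = 0.6067 mm
δ_BC = 7600·486/(602.6·107000) = 0.05728 mm
δ_CD = 19900·882/(251.6·72800) = 0.9581 mm
δ = Σδ_i = 1.622 mm.

1.62 mm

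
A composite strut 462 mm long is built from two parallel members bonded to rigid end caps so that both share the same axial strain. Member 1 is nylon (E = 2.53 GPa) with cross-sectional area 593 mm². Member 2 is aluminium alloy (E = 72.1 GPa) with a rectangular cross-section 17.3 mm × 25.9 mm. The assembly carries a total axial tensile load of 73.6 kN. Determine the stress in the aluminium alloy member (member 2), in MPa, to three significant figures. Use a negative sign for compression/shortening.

A_2 = 448.1 mm².
Equal strain + equilibrium ⇒ each member carries load in proportion to AE: A₁E₁ = 1500000 N, A₂E₂ = 32310000 N, ΣAE = 33810000 N.
σ₂ = P·E₂/ΣAE = 73600·72100/33810000 = 157 MPa.

157 MPa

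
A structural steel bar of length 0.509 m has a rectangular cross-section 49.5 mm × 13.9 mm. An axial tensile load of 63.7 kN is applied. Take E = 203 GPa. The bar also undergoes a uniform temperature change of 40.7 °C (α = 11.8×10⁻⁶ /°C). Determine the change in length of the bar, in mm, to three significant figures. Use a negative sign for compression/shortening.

0.477 mm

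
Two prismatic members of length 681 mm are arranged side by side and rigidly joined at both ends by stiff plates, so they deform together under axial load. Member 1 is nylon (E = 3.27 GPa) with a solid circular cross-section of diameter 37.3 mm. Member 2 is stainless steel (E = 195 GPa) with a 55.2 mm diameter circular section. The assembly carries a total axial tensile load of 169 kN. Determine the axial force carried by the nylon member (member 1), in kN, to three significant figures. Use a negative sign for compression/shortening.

A_1 = 1093 mm².
A_2 = 2393 mm².
Equal strain + equilibrium ⇒ each member carries load in proportion to AE: A₁E₁ = 3573000 N, A₂E₂ = 466700000 N, ΣAE = 470200000 N.
F₁ = P·A₁E₁/ΣAE = 169000·3573000/470200000 = 1284 N.

1.28 kN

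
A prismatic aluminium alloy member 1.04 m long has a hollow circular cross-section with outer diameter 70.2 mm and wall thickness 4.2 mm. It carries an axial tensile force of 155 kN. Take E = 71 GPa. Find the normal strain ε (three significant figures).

A = 870.8 mm².
σ = N/A = 178 MPa; ε = σ/E = 178/71000 = 2.507e-03.

0.00251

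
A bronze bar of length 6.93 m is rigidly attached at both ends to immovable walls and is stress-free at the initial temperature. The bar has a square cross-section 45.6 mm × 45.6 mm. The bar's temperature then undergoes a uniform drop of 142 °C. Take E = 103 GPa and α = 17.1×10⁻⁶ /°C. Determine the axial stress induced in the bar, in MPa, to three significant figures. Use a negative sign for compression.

250 MPa

Free thermal expansion αLΔT = 17.1e-6 · 6930 · -142 = -16.83 mm.
The walls impose strain ε = −(-16.83)/6930 = 2.4282e-03; σ = Eε = 103000 · 2.4282e-03 = 250.1 MPa.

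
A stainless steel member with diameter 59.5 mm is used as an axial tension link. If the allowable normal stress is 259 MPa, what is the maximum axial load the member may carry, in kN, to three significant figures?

A = 2781 mm².
P_max = σ_allow · A = 259 · 2781 = 720200 N = 720.2 kN.

720 kN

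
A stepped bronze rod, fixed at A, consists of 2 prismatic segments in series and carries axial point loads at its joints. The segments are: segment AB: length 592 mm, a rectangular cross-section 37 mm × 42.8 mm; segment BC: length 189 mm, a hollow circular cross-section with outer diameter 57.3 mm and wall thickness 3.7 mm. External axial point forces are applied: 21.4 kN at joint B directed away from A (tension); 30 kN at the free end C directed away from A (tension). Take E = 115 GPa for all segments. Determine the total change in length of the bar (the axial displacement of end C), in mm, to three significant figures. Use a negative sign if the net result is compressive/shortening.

Internal axial forces (sectioning from the free end, tension +): N_BC = 30 kN, N_AB = 51.4 kN.
A_AB = 1584 mm².
A_BC = 623 mm².
δ_AB = 51400·592/(1584·115000) = 0.1671 mm
δ_BC = 30000·189/(623·115000) = 0.07914 mm
δ = Σδ_i = 0.2462 mm.

0.246 mm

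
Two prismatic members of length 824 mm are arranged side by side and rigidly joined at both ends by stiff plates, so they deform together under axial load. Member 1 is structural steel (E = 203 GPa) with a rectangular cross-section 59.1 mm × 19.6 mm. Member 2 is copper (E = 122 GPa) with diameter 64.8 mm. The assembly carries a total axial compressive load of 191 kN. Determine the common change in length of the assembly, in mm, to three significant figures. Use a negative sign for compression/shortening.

-0.247 mm

A_1 = 1158 mm².
A_2 = 3298 mm².
Equal strain + equilibrium ⇒ each member carries load in proportion to AE: A₁E₁ = 235100000 N, A₂E₂ = 402300000 N, ΣAE = 637500000 N.
δ = PL/ΣAE = -191000·824/637500000 = -0.2469 mm.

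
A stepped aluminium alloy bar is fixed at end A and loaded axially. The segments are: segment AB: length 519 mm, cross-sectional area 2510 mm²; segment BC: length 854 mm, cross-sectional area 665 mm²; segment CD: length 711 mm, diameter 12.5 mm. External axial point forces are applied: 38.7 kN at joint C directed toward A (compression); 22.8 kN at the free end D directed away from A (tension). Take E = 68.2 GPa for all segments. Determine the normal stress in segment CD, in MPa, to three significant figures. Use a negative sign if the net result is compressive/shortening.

186 MPa

Internal axial forces (sectioning from the free end, tension +): N_CD = 22.8 kN, N_BC = -15.9 kN, N_AB = -15.9 kN.
A_CD = 122.7 mm².
σ_CD = N_CD/A_CD = 22800/122.7 = 185.8 MPa.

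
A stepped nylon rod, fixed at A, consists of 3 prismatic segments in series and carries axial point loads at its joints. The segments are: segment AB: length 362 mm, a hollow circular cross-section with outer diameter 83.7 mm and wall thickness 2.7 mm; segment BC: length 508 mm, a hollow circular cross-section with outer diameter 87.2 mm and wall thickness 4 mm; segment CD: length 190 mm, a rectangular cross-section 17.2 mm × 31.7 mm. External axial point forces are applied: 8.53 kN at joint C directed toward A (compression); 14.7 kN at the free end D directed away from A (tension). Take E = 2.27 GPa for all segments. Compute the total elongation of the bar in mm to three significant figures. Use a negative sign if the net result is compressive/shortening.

5.01 mm

Internal axial forces (sectioning from the free end, tension +): N_CD = 14.7 kN, N_BC = 6.17 kN, N_AB = 6.17 kN.
A_AB = 687.1 mm².
A_BC = 1046 mm².
A_CD = 545.2 mm².
δ_AB = 6170·362/(687.1·2270) = 1.432 mm
δ_BC = 6170·508/(1046·2270) = 1.321 mm
δ_CD = 14700·190/(545.2·2270) = 2.257 mm
δ = Σδ_i = 5.009 mm.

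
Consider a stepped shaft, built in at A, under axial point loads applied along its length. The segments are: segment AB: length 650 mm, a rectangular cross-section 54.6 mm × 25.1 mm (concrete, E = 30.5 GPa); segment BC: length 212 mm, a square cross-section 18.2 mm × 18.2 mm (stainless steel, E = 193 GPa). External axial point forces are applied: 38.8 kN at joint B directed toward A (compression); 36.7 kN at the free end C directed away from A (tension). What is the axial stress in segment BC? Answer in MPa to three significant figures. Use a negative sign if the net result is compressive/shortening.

111 MPa

Internal axial forces (sectioning from the free end, tension +): N_BC = 36.7 kN, N_AB = -2.1 kN.
A_BC = 331.2 mm².
σ_BC = N_BC/A_BC = 36700/331.2 = 110.8 MPa.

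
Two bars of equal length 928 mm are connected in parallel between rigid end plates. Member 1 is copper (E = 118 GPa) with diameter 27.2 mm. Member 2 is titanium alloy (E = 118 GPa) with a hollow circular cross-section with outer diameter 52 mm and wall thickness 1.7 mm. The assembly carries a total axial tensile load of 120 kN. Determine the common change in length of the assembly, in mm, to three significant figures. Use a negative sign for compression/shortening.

1.11 mm

A_1 = 581.1 mm².
A_2 = 268.6 mm².
Equal strain + equilibrium ⇒ each member carries load in proportion to AE: A₁E₁ = 68570000 N, A₂E₂ = 31700000 N, ΣAE = 100300000 N.
δ = PL/ΣAE = 120000·928/100300000 = 1.111 mm.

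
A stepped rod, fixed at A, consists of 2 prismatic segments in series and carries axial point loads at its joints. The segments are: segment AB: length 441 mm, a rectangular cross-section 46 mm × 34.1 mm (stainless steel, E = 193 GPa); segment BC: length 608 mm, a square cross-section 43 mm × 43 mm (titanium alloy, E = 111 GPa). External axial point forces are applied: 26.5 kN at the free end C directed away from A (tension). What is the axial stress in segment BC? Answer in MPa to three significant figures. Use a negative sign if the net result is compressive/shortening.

14.3 MPa

Internal axial forces (sectioning from the free end, tension +): N_BC = 26.5 kN, N_AB = 26.5 kN.
A_BC = 1849 mm².
σ_BC = N_BC/A_BC = 26500/1849 = 14.33 MPa.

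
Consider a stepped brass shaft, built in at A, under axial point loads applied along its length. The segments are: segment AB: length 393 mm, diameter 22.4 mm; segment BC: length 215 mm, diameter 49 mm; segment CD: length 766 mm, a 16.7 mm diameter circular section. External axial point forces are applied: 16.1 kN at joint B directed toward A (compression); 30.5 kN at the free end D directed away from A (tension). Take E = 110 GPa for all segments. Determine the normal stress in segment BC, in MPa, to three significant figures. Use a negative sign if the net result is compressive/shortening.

Internal axial forces (sectioning from the free end, tension +): N_CD = 30.5 kN, N_BC = 30.5 kN, N_AB = 14.4 kN.
A_BC = 1886 mm².
σ_BC = N_BC/A_BC = 30500/1886 = 16.17 MPa.

16.2 MPa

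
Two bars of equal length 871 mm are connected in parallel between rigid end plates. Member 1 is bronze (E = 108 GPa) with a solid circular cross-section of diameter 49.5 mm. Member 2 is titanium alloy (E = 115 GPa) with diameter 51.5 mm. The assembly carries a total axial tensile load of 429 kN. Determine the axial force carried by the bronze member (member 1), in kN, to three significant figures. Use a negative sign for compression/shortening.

199 kN

A_1 = 1924 mm².
A_2 = 2083 mm².
Equal strain + equilibrium ⇒ each member carries load in proportion to AE: A₁E₁ = 207800000 N, A₂E₂ = 239600000 N, ΣAE = 447400000 N.
F₁ = P·A₁E₁/ΣAE = 429000·207800000/447400000 = 199300 N.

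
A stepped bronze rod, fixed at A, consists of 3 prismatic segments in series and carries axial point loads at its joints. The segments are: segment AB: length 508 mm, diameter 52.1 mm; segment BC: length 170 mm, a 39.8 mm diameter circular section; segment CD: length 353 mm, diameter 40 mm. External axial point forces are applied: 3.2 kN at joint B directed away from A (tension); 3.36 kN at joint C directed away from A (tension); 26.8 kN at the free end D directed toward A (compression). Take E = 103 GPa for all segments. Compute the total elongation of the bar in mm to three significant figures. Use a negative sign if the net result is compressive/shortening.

-0.151 mm

Internal axial forces (sectioning from the free end, tension +): N_CD = -26.8 kN, N_BC = -23.44 kN, N_AB = -20.24 kN.
A_AB = 2132 mm².
A_BC = 1244 mm².
A_CD = 1257 mm².
δ_AB = -20240·508/(2132·103000) = -0.04682 mm
δ_BC = -23440·170/(1244·103000) = -0.0311 mm
δ_CD = -26800·353/(1257·103000) = -0.07309 mm
δ = Σδ_i = -0.151 mm.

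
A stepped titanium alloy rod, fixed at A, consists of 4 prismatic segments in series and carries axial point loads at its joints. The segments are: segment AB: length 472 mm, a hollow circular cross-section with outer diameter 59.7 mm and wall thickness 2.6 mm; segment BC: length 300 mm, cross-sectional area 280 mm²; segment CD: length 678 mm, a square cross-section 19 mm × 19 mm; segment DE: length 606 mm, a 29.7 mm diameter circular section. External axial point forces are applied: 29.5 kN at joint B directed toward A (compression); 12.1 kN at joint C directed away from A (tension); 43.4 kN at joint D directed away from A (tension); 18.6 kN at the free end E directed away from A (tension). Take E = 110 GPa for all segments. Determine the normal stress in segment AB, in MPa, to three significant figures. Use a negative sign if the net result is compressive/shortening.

95.6 MPa

Internal axial forces (sectioning from the free end, tension +): N_DE = 18.6 kN, N_CD = 62 kN, N_BC = 74.1 kN, N_AB = 44.6 kN.
A_AB = 466.4 mm².
σ_AB = N_AB/A_AB = 44600/466.4 = 95.63 MPa.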